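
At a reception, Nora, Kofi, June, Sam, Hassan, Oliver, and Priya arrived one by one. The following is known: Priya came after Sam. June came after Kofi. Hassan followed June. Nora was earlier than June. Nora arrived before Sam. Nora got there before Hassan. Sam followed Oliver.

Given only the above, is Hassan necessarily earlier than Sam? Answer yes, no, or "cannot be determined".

No chain of stated constraints runs from Hassan to Sam, and none runs from Sam to Hassan either.
So the relative order of Hassan and Sam is not fixed by the given facts.

cannot be determined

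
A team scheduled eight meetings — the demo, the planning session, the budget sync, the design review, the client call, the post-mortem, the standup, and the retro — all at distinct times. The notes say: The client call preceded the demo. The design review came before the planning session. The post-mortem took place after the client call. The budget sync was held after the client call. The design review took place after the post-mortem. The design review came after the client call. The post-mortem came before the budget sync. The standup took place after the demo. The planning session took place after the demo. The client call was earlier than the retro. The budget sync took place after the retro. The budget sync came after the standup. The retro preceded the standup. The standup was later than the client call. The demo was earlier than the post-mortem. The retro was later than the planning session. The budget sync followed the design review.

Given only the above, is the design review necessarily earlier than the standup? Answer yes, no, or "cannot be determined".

yes

Chain the constraints: the design review → the planning session → the retro → the standup. Each link is directly stated, so the design review comes before the standup.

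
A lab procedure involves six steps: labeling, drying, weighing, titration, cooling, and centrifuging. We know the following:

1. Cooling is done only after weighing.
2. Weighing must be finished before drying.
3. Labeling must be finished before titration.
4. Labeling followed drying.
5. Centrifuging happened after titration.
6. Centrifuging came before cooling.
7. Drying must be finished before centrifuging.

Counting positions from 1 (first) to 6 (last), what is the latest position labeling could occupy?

Labeling must come before centrifuging, cooling, and titration — 3 steps forced after it.
Everything else can be placed before labeling in some valid order, so labeling can sit as late as position 6 − 3 = 3.

3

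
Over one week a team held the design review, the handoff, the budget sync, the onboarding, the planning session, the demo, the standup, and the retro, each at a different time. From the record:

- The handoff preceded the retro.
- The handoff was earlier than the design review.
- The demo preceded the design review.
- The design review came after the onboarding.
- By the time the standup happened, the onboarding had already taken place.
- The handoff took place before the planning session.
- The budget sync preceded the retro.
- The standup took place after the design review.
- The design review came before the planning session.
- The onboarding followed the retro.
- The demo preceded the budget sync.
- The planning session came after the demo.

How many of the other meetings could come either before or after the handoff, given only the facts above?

2

Forced after the handoff: the design review, the onboarding, the planning session, the retro, and the standup.
That leaves the budget sync and the demo with no forced order relative to the handoff — 2.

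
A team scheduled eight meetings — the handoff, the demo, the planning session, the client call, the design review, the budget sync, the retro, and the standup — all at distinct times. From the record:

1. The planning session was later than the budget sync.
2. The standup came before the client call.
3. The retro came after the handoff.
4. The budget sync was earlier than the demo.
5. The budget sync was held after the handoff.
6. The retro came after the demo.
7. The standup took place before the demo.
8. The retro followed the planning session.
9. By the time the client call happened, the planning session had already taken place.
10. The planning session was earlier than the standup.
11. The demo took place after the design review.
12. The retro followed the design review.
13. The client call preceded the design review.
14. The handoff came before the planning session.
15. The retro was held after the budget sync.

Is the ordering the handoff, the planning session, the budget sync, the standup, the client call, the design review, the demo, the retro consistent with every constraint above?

no

The constraints require the budget sync before the planning session, but in the proposed sequence the planning session appears ahead of the budget sync. That one violation is enough.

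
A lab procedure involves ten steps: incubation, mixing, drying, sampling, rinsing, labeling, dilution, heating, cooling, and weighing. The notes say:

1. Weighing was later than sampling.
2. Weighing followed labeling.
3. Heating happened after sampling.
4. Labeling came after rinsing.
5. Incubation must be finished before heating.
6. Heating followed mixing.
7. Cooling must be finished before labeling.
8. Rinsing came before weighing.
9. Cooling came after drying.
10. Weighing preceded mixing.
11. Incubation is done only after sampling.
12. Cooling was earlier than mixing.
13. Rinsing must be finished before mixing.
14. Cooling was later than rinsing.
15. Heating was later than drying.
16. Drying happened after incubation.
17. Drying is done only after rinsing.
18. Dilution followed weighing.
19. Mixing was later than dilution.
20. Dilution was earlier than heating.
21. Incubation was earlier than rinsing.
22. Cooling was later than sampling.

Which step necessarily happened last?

Every other step has a chain of constraints placing it before heating, so heating is last.

heating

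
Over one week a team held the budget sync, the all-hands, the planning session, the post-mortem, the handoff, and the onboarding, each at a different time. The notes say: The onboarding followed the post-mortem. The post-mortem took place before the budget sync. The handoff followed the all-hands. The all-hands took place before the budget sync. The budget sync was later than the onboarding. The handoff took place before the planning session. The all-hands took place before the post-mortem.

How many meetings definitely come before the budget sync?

Directly stated before the budget sync: the all-hands, the onboarding, and the post-mortem.
No chain forces the planning session (or any of the others) ahead of the budget sync.
That's the all-hands, the onboarding, and the post-mortem — 3 in all.

3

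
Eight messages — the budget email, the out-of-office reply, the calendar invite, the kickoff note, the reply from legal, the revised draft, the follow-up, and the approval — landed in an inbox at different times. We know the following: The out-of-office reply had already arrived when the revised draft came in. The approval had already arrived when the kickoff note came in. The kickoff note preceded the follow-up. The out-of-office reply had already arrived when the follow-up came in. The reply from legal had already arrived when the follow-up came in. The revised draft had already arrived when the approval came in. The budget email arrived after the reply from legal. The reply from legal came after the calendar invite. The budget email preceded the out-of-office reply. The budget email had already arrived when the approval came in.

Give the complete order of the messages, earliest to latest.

the calendar invite, the reply from legal, the budget email, the out-of-office reply, the revised draft, the approval, the kickoff note, the follow-up

The constraints fix every adjacent pair, so only one ordering works:
the calendar invite → the reply from legal → the budget email → the out-of-office reply → the revised draft → the approval → the kickoff note → the follow-up.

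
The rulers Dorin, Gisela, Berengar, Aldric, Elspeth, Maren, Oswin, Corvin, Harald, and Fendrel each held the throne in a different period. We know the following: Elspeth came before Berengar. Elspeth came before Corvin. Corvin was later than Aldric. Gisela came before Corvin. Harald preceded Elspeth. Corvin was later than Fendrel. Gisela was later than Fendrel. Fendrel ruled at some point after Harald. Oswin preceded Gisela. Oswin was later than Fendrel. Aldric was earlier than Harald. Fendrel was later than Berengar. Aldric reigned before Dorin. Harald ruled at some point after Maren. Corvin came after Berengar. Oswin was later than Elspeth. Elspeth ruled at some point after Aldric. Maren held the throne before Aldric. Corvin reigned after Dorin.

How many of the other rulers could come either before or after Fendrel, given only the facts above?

1

Forced before Fendrel: Aldric, Berengar, Elspeth, Harald, and Maren; forced after Fendrel: Corvin, Gisela, and Oswin.
That leaves Dorin with no forced order relative to Fendrel — 1.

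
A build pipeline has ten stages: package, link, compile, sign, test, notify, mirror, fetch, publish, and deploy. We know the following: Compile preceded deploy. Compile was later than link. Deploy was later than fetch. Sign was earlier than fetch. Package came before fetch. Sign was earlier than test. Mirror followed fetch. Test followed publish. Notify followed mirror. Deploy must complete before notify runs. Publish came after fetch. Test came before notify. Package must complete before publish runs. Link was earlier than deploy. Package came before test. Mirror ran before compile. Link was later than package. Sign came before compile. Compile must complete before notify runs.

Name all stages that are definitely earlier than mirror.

fetch, package, sign

Directly stated before mirror: fetch.
Package reaches mirror via package → fetch → mirror.
Sign reaches mirror via sign → fetch → mirror.
No chain forces deploy (or any of the others) ahead of mirror.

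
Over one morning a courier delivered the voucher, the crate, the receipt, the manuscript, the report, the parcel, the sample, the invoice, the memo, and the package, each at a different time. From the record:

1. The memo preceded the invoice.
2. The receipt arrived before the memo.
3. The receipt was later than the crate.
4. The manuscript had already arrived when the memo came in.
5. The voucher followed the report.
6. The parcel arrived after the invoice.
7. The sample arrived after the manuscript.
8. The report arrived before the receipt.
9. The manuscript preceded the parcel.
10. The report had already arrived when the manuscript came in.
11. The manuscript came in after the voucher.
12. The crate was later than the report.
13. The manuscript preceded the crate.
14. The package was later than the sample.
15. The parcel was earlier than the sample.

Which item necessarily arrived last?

Every other item has a chain of constraints placing it before the package, so the package is last.

the package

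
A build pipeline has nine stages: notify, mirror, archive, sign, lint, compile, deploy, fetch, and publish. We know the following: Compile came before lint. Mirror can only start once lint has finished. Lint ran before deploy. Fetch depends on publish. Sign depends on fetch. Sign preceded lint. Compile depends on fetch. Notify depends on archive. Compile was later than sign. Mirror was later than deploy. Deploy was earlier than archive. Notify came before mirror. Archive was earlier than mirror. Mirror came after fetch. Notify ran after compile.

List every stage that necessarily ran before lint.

compile, fetch, publish, sign

Directly stated before lint: compile and sign.
Fetch reaches lint via fetch → compile → lint.
Publish reaches lint via publish → fetch → compile → lint.
No chain forces notify (or any of the others) ahead of lint.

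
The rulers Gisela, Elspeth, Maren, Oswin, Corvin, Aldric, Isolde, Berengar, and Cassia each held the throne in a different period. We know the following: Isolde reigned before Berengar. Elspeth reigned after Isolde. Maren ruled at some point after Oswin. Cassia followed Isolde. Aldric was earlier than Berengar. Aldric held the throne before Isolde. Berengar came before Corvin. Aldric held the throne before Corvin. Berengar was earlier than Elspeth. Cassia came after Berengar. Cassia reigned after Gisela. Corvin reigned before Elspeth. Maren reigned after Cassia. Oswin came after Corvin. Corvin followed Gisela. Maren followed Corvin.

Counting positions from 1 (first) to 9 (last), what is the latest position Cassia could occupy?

8

Cassia must come before Maren — 1 ruler forced after them.
Everything else can be placed before Cassia in some valid order, so Cassia can sit as late as position 9 − 1 = 8.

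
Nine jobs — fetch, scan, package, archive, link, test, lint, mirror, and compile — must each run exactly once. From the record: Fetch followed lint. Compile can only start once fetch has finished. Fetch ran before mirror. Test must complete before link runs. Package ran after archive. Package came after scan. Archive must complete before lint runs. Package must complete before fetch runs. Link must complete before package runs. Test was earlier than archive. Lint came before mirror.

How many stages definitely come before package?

Directly stated before package: archive, link, and scan.
Test reaches package via test → link → package.
No chain forces mirror (or any of the others) ahead of package.
That's archive, link, scan, and test — 4 in all.

4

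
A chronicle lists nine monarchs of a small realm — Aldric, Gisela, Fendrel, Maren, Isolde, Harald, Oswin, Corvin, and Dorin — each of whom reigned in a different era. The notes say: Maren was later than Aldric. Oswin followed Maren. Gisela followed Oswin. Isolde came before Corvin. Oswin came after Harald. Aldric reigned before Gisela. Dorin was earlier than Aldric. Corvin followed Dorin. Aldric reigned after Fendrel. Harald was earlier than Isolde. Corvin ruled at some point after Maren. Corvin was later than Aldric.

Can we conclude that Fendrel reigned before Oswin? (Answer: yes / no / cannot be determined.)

yes

Chain the constraints: Fendrel → Aldric → Maren → Oswin. Each link is directly stated, so Fendrel comes before Oswin.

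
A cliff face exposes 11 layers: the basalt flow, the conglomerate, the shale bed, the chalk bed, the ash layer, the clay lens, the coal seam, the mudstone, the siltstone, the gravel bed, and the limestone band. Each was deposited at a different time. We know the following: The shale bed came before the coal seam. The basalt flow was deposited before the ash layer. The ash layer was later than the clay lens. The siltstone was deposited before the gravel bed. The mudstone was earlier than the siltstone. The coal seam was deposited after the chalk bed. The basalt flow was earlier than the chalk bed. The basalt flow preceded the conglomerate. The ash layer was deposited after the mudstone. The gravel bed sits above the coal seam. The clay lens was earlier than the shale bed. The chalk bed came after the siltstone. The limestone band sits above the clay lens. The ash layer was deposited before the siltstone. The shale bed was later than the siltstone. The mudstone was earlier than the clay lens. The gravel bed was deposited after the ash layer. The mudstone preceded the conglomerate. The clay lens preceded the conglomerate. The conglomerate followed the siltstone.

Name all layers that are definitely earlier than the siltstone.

Directly stated before the siltstone: the ash layer and the mudstone.
The basalt flow reaches the siltstone via the basalt flow → the ash layer → the siltstone.
The clay lens reaches the siltstone via the clay lens → the ash layer → the siltstone.

the ash layer, the basalt flow, the clay lens, the mudstone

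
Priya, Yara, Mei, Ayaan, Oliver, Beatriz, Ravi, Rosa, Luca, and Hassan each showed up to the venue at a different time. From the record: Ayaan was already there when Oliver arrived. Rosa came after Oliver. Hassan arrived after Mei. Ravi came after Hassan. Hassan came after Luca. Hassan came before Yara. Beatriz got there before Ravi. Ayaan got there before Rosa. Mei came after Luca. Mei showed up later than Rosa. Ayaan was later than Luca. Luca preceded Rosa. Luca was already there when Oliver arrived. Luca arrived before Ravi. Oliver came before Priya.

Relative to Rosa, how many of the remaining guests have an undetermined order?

2

Forced before Rosa: Ayaan, Luca, and Oliver; forced after Rosa: Hassan, Mei, Ravi, and Yara.
That leaves Beatriz and Priya with no forced order relative to Rosa — 2.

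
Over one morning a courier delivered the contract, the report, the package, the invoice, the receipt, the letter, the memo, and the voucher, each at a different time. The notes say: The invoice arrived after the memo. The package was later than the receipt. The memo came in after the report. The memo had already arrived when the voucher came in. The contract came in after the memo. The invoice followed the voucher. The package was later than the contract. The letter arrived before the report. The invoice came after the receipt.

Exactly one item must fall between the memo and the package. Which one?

Tracing the constraints gives the memo → the contract → the package, so the contract sits after the memo and before the package.
No other item is forced both after the memo and before the package.

the contract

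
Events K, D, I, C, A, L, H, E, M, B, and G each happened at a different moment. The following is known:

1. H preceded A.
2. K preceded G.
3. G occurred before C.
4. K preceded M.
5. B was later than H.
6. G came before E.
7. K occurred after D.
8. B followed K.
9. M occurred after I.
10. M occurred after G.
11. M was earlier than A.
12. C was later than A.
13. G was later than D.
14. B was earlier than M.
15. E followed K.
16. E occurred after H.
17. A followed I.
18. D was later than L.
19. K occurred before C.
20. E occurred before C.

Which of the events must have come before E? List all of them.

Directly stated before E: G, H, and K.
D reaches E via D → K → E.
L reaches E via L → D → K → E.

D, G, H, K, L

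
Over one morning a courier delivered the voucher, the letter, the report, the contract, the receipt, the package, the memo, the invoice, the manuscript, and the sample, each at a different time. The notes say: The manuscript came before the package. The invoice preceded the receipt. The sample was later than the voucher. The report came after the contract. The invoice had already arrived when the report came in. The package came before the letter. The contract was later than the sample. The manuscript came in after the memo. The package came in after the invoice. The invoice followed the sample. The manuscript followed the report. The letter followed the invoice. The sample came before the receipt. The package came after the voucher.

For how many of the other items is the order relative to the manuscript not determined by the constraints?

1

Forced before the manuscript: the contract, the invoice, the memo, the report, the sample, and the voucher; forced after the manuscript: the letter and the package.
That leaves the receipt with no forced order relative to the manuscript — 1.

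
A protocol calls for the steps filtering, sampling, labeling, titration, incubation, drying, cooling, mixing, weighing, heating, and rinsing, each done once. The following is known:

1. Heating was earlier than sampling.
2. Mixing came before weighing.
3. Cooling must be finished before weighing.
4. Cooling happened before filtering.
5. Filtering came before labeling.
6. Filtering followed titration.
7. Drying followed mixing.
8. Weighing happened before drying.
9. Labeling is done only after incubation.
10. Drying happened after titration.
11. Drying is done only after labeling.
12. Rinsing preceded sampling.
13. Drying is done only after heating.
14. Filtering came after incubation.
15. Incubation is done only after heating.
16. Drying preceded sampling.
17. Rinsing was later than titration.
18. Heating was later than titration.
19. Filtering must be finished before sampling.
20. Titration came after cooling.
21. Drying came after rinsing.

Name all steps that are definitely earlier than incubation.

Directly stated before incubation: heating.
Cooling reaches incubation via cooling → titration → heating → incubation.
Titration reaches incubation via titration → heating → incubation.
No chain forces sampling (or any of the others) ahead of incubation.

cooling, heating, titration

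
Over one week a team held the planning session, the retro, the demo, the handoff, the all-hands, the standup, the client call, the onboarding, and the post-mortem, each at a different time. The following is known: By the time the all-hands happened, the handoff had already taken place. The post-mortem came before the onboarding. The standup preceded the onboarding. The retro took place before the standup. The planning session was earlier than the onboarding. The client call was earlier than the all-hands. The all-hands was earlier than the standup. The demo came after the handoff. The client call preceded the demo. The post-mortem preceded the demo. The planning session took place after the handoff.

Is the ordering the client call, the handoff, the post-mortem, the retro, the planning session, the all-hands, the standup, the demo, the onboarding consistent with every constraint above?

yes

Check each stated constraint against the proposed order — e.g. the handoff is ahead of the demo; the client call is ahead of the demo. Every pair is in the required order; nothing is violated.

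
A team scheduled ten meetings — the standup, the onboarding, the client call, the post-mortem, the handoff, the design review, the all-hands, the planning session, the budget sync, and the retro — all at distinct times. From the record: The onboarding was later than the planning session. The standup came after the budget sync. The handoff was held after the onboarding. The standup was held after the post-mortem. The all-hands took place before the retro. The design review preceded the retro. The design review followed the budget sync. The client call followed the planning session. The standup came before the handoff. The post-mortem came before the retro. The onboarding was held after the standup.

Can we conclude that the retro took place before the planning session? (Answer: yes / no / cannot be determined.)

No chain of stated constraints runs from the retro to the planning session, and none runs from the planning session to the retro either.
So the relative order of the retro and the planning session is not fixed by the given facts.

cannot be determined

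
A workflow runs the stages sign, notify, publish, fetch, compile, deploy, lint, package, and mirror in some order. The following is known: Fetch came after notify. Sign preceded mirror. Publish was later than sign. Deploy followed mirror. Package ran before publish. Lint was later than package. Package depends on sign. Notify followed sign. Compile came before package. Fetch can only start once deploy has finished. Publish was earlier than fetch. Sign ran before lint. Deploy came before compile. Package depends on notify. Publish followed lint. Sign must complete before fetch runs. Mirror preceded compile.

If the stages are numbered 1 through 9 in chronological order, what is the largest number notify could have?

Notify must come before fetch, lint, package, and publish — 4 stages forced after it.
Everything else can be placed before notify in some valid order, so notify can sit as late as position 9 − 4 = 5.

5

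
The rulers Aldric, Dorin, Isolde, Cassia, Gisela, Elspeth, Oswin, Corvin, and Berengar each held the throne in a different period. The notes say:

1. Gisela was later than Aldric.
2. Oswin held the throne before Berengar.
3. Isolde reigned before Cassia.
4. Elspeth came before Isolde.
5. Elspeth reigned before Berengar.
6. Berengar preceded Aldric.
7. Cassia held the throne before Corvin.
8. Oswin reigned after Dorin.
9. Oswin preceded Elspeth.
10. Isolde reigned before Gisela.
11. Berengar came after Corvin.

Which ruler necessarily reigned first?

Dorin has a chain of constraints placing them before every other ruler, so Dorin must be first.

Dorin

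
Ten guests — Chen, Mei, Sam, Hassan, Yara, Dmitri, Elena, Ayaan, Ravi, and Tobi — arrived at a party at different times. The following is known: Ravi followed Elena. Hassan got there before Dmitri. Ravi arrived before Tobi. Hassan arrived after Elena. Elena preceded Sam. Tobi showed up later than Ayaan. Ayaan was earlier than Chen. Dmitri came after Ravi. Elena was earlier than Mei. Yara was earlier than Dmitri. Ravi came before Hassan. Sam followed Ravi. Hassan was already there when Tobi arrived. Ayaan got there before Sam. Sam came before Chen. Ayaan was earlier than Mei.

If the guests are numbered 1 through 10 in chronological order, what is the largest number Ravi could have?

5

Ravi must come before Chen, Dmitri, Hassan, Sam, and Tobi — 5 guests forced after them.
Everything else can be placed before Ravi in some valid order, so Ravi can sit as late as position 10 − 5 = 5.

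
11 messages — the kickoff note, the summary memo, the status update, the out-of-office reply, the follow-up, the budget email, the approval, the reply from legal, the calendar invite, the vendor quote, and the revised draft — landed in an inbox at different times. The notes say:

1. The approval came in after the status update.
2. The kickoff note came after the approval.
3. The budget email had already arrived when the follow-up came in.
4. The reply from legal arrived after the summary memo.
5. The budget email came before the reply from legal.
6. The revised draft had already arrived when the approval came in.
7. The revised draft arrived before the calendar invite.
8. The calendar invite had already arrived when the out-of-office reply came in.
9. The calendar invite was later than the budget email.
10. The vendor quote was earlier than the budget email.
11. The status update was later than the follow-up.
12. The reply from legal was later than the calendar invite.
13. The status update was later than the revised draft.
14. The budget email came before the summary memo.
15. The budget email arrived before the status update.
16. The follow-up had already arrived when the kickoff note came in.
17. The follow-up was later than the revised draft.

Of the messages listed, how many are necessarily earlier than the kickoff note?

6

Directly stated before the kickoff note: the approval and the follow-up.
The budget email reaches the kickoff note via the budget email → the follow-up → the kickoff note.
The revised draft reaches the kickoff note via the revised draft → the approval → the kickoff note.
The status update reaches the kickoff note via the status update → the approval → the kickoff note.
Likewise the vendor quote reaches the kickoff note by chaining the stated constraints.
No chain forces the summary memo (or any of the others) ahead of the kickoff note.
That's the approval, the budget email, the follow-up, the revised draft, the status update, and the vendor quote — 6 in all.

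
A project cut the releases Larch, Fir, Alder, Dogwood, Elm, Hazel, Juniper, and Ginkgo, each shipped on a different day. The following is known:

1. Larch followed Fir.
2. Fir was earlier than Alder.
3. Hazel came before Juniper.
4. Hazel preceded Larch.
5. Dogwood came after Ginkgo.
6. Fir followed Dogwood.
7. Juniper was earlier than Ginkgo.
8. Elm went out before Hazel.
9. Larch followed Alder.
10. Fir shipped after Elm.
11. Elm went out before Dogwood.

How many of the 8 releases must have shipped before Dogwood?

Directly stated before Dogwood: Elm and Ginkgo.
Hazel reaches Dogwood via Hazel → Juniper → Ginkgo → Dogwood.
Juniper reaches Dogwood via Juniper → Ginkgo → Dogwood.
No chain forces Fir (or any of the others) ahead of Dogwood.
That's Elm, Ginkgo, Hazel, and Juniper — 4 in all.

4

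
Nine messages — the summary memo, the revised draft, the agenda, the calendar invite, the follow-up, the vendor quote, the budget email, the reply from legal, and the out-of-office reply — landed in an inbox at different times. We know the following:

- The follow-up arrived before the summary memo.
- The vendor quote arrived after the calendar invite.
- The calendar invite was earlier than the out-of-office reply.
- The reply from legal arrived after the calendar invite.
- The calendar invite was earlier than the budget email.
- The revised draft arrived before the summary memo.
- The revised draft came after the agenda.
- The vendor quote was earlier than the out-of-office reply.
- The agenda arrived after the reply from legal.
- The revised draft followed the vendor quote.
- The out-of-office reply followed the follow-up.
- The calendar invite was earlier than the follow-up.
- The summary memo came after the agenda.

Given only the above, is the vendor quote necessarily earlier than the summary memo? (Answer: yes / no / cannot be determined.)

Chain the constraints: the vendor quote → the revised draft → the summary memo. Each link is directly stated, so the vendor quote comes before the summary memo.

yes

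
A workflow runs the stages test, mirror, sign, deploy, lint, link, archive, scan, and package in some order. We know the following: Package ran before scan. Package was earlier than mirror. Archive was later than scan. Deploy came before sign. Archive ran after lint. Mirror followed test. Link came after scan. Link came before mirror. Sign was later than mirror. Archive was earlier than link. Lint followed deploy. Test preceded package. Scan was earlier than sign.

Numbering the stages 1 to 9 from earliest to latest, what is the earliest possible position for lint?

2

Deploy must come before lint — 1 forced predecessor.
Nothing else is forced ahead of lint, so its earliest slot is position 1 + 1 = 2.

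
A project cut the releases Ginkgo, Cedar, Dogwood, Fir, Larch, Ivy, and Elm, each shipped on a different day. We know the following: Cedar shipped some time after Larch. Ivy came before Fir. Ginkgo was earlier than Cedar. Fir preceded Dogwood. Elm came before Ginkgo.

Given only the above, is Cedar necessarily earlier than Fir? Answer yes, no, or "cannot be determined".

cannot be determined

No chain of stated constraints runs from Cedar to Fir, and none runs from Fir to Cedar either.
So the relative order of Cedar and Fir is not fixed by the given facts.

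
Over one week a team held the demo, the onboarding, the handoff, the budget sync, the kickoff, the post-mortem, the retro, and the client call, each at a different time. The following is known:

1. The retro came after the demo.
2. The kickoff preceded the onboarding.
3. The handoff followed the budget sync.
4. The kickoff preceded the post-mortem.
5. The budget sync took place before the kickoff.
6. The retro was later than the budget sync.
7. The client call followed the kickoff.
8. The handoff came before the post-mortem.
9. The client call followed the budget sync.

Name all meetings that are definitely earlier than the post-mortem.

Directly stated before the post-mortem: the handoff and the kickoff.
The budget sync reaches the post-mortem via the budget sync → the handoff → the post-mortem.
No chain forces the retro (or any of the others) ahead of the post-mortem.

the budget sync, the handoff, the kickoff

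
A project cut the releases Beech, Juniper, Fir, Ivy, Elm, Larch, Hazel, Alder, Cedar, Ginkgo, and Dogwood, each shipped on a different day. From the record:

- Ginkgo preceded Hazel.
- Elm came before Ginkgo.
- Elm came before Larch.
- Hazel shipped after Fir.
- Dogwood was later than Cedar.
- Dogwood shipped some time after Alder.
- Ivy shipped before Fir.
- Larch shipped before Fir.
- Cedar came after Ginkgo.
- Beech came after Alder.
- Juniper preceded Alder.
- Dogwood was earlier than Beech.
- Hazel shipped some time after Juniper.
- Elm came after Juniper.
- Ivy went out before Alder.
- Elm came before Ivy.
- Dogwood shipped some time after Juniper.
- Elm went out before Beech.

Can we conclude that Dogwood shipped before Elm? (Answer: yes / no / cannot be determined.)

Tracing the constraints gives Elm → Ginkgo → Cedar → Dogwood, so Elm must come before Dogwood.
That means Dogwood cannot be before Elm.

no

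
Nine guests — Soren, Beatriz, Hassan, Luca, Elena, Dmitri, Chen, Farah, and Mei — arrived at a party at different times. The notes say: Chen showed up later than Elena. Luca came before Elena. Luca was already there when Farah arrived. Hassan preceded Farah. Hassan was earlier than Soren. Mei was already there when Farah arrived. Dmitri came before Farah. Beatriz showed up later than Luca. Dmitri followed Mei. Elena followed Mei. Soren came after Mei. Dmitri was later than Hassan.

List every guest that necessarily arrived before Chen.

Directly stated before Chen: Elena.
Luca reaches Chen via Luca → Elena → Chen.
Mei reaches Chen via Mei → Elena → Chen.
No chain forces Dmitri (or any of the others) ahead of Chen.

Elena, Luca, Mei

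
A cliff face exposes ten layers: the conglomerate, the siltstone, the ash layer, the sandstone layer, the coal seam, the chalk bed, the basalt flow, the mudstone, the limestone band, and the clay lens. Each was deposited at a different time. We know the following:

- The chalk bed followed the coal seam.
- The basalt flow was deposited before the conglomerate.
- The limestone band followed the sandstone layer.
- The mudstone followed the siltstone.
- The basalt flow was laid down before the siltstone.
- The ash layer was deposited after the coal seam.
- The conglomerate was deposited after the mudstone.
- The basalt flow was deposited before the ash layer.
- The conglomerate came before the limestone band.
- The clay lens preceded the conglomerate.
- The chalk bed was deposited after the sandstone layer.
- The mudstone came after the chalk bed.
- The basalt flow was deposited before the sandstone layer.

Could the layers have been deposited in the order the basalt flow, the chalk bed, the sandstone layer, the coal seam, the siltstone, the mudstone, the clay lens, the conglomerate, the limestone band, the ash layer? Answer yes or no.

no

The constraints require the sandstone layer before the chalk bed, but in the proposed sequence the chalk bed appears ahead of the sandstone layer. That one violation is enough.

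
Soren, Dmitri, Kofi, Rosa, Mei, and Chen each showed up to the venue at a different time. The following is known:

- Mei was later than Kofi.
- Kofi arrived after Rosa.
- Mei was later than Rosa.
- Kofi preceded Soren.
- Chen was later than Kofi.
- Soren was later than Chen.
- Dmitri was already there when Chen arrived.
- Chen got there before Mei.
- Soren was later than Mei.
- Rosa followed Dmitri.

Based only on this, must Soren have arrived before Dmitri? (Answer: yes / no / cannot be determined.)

Tracing the constraints gives Dmitri → Chen → Soren, so Dmitri must come before Soren.
That means Soren cannot be before Dmitri.

no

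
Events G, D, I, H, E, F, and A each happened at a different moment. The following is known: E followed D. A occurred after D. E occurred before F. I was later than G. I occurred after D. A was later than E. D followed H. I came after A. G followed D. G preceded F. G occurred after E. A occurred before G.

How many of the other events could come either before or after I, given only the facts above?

1

Forced before I: A, D, E, G, and H.
That leaves F with no forced order relative to I — 1.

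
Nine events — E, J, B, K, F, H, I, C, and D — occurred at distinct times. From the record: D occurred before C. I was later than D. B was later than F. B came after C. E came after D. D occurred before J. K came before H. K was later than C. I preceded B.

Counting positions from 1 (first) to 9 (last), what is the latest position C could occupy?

C must come before B, H, and K — 3 events forced after it.
Everything else can be placed before C in some valid order, so C can sit as late as position 9 − 3 = 6.

6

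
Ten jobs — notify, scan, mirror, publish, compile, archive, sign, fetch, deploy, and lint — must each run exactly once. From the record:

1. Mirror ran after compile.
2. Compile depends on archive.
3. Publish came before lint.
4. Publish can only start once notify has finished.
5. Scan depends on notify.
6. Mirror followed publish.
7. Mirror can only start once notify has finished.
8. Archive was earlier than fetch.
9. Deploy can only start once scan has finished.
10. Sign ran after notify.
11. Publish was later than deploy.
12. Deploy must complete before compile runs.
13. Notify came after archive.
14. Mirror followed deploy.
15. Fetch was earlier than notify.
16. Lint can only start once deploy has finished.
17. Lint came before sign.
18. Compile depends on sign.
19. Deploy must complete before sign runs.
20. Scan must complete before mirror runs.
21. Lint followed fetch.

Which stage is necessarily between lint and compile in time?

Tracing the constraints gives lint → sign → compile, so sign sits after lint and before compile.
No other stage is forced both after lint and before compile.

sign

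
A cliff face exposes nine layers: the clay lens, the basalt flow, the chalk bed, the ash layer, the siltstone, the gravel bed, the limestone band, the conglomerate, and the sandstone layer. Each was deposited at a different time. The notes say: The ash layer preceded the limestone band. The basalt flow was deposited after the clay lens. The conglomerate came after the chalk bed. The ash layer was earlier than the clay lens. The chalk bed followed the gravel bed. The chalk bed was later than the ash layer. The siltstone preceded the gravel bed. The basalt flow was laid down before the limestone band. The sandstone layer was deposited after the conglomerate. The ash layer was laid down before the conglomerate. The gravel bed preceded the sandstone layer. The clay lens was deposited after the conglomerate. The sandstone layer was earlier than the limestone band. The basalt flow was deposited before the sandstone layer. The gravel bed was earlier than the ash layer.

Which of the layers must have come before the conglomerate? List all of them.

the ash layer, the chalk bed, the gravel bed, the siltstone

Directly stated before the conglomerate: the ash layer and the chalk bed.
The gravel bed reaches the conglomerate via the gravel bed → the chalk bed → the conglomerate.
The siltstone reaches the conglomerate via the siltstone → the gravel bed → the chalk bed → the conglomerate.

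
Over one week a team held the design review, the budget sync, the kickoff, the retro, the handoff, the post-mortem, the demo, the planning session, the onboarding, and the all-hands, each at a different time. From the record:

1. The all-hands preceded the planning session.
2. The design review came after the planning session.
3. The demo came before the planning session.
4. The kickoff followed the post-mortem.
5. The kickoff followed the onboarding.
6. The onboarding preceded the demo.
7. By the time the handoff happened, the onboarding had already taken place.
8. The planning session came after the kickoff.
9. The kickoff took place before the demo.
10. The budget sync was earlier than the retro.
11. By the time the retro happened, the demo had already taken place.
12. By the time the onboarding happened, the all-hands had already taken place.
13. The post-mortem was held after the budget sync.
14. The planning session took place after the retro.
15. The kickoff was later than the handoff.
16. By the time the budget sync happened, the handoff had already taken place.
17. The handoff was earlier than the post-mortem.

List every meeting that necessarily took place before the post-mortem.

the all-hands, the budget sync, the handoff, the onboarding

Directly stated before the post-mortem: the budget sync and the handoff.
The all-hands reaches the post-mortem via the all-hands → the onboarding → the handoff → the post-mortem.
The onboarding reaches the post-mortem via the onboarding → the handoff → the post-mortem.
No chain forces the planning session (or any of the others) ahead of the post-mortem.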